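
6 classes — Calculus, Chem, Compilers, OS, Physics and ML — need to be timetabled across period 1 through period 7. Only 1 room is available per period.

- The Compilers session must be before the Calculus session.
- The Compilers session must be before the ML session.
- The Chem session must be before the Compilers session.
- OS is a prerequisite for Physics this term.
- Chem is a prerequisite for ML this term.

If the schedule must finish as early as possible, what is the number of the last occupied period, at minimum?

The precedence chain requires at least 3 distinct periods.
With at most 1 per period and 6 classes, at least 6 periods are needed.
6 works (last occupied period: period 6): for example Physics=period 6, Calculus=period 4, Chem=period 1, ML=period 3, Compilers=period 2, OS=period 5.

period 6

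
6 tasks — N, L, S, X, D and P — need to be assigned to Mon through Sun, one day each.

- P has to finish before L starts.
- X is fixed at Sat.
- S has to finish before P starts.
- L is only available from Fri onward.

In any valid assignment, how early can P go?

Tue

Precedence pushes P to at least Tue; downstream work caps P at Sat.
P at Tue is achievable: D -> Mon, P -> Tue, N -> Mon, L -> Fri, X -> Sat, S -> Mon.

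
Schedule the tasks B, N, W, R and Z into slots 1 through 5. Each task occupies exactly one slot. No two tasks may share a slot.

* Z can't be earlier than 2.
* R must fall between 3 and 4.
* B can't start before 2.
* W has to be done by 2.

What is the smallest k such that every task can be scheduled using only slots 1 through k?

With at most 1 per slot and 5 tasks, at least 5 slots are needed.
R can't be placed before 3, so the schedule must run through at least slot 3.
5 works (last occupied slot: 5): for example R=3, W=1, Z=4, B=2, N=5.

5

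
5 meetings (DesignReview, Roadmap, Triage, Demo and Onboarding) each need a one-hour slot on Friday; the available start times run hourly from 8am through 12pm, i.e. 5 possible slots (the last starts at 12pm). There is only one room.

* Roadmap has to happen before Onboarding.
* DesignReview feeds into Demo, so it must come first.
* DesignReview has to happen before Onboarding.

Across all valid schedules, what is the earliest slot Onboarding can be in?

Precedence pushes Onboarding to at least 9am.
Onboarding at 10am is achievable: Triage=12pm, Onboarding=10am, DesignReview=8am, Roadmap=9am, Demo=11am.
Nothing earlier works — the capacity limit rule out every slot before 10am.

10am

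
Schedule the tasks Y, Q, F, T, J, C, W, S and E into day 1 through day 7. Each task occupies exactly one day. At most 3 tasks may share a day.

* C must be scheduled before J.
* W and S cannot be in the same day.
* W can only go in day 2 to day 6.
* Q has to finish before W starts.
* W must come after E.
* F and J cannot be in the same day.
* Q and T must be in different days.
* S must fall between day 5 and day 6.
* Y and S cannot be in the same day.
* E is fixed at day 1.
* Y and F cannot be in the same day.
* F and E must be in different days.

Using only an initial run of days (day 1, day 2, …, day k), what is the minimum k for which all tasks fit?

The precedence chain requires at least 2 distinct days.
With at most 3 per day and 9 tasks, at least 3 days are needed.
S can't be placed before day 5, so the schedule must run through at least day 5.
5 works (last occupied day: day 5): for example C -> day 1; E -> day 1; J -> day 2; T -> day 3; Q -> day 1; W -> day 2; Y -> day 2; F -> day 3; S -> day 5.

5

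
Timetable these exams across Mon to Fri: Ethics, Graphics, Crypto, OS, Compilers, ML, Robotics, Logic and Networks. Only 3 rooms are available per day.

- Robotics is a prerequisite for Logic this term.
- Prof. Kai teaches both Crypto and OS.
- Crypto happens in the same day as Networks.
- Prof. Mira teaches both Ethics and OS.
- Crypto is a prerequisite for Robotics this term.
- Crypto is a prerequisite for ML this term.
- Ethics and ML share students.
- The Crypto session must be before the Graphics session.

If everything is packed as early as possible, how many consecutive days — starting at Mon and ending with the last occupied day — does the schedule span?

3

The precedence chain requires at least 3 distinct days.
With at most 3 per day and 9 exams, at least 3 days are needed.
3 works (last occupied day: Wed): for example Networks=Mon, Compilers=Wed, Ethics=Mon, Graphics=Tue, Robotics=Tue, Crypto=Mon, OS=Wed, ML=Tue, Logic=Wed.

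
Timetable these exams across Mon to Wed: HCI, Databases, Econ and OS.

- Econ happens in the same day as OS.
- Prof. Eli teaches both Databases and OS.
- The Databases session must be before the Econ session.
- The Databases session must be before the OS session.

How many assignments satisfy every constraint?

Splitting on HCI: it can be Mon (3), Tue (3), Wed (3). Listing each branch's schedules as (Databases, Econ, OS):
HCI=Mon: (Mon,Tue,Tue) (Mon,Wed,Wed) (Tue,Wed,Wed) — 3.
HCI=Tue: (Mon,Tue,Tue) (Mon,Wed,Wed) (Tue,Wed,Wed) — 3.
HCI=Wed: (Mon,Tue,Tue) (Mon,Wed,Wed) (Tue,Wed,Wed) — 3.
Summing: 3 + 3 + 3 = 9.

9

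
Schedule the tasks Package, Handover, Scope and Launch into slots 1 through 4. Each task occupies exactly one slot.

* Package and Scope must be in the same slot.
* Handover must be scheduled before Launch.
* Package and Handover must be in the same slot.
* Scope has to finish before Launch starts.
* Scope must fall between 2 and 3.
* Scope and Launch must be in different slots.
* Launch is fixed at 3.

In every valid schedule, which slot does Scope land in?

Scope's window is 2–3.
Launch is fixed at 3, and Scope can't share a slot with Launch.
So Scope must be 2.

2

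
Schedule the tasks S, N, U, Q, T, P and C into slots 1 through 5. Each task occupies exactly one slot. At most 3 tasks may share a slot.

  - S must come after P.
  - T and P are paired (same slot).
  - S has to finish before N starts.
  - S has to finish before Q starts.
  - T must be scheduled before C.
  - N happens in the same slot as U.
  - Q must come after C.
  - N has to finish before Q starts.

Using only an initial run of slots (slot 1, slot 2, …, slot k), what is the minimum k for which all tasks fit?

4 slots

The precedence chain requires at least 4 distinct slots.
With at most 3 per slot and 7 tasks, at least 3 slots are needed.
4 works (last occupied slot: 4): for example U -> 3; N -> 3; C -> 2; S -> 2; T -> 1; Q -> 4; P -> 1.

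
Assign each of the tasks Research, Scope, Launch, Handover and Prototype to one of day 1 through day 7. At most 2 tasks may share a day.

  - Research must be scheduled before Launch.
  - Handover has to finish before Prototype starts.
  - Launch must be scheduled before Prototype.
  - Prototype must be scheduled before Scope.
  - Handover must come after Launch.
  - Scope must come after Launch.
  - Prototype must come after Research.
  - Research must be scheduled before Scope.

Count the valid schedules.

21

Splitting on Research: it can be day 1 (15), day 2 (5), day 3 (1). Listing each branch's schedules as (Scope, Launch, Handover, Prototype) by day number:
Research=day 1: (5,2,3,4) (6,2,3,4) (6,2,3,5) (6,2,4,5) (6,3,4,5) (7,2,3,4) (7,2,3,5) (7,2,3,6) (7,2,4,5) (7,2,4,6) (7,2,5,6) (7,3,4,5) (7,3,4,6) (7,3,5,6) (7,4,5,6) — 15.
Research=day 2: (6,3,4,5) (7,3,4,5) (7,3,4,6) (7,3,5,6) (7,4,5,6) — 5.
Research=day 3: (7,4,5,6) — 1.
Summing: 15 + 5 + 1 = 21.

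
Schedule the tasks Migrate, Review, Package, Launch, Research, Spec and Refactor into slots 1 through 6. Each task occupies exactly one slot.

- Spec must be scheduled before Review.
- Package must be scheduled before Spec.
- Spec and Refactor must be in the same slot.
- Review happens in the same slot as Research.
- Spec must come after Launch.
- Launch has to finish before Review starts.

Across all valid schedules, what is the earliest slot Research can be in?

3

Research must be in the same slot as Review, which can't be before 3, so Research is at least 3.
Research at 3 is achievable: Research in 3, Migrate in 1, Spec in 2, Refactor in 2, Review in 3, Package in 1, Launch in 1.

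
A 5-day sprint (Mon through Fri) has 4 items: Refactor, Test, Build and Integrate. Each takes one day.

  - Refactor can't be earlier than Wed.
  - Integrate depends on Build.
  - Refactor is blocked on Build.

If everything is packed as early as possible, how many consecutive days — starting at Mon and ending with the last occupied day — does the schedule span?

The precedence chain requires at least 2 distinct days.
Refactor can't be placed before Wed — that is day 3 counting from Mon — so the schedule must run through at least 3 days.
3 works (last occupied day: Wed): for example Refactor -> Wed; Integrate -> Tue; Test -> Mon; Build -> Mon.

3 days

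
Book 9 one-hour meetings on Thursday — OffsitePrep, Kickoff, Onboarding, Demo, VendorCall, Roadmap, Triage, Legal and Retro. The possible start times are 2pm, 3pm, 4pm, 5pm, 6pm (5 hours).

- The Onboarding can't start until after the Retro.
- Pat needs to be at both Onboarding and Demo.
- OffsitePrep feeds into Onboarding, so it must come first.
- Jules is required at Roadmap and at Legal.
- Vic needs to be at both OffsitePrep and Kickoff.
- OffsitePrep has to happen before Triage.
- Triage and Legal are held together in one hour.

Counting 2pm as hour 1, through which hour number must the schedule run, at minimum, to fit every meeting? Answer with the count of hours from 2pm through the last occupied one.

2

The precedence chain requires at least 2 distinct hours.
2 works (last occupied hour: 3pm): for example Retro -> 2pm; Roadmap -> 2pm; Kickoff -> 3pm; Triage -> 3pm; VendorCall -> 2pm; Legal -> 3pm; OffsitePrep -> 2pm; Onboarding -> 3pm; Demo -> 2pm.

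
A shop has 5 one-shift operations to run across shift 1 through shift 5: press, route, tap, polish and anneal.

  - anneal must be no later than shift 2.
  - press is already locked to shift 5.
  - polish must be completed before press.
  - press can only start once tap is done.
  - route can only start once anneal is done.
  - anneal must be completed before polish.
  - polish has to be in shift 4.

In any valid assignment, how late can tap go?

shift 4

Downstream work caps tap at shift 4.
tap at shift 4 is achievable: polish in shift 4, anneal in shift 1, press in shift 5, tap in shift 4, route in shift 2.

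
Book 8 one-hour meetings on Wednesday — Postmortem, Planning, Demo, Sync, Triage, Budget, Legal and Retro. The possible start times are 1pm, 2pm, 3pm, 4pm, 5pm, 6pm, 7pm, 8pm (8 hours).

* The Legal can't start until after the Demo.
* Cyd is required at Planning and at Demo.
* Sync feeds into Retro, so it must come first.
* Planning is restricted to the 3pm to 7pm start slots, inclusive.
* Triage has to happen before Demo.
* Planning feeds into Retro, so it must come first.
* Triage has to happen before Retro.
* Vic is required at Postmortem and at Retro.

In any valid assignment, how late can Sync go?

7pm

Downstream work caps Sync at 7pm.
Sync at 7pm is achievable: Triage in 1pm; Planning in 3pm; Postmortem in 1pm; Legal in 3pm; Sync in 7pm; Demo in 2pm; Budget in 1pm; Retro in 8pm.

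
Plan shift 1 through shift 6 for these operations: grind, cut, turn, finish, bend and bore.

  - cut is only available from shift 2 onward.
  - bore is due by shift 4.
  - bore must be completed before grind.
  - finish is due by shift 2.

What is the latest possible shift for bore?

shift 4

Bore's own window allows nothing later than shift 4.
bore at shift 4 is achievable: bend in shift 1, turn in shift 1, grind in shift 5, bore in shift 4, cut in shift 2, finish in shift 1.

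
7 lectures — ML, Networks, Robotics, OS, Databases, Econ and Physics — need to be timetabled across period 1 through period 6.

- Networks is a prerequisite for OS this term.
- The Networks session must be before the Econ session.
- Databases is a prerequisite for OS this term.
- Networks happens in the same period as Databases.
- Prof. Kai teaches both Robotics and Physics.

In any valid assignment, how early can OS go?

period 2

Precedence pushes OS to at least period 2.
OS at period 2 is achievable: Robotics -> period 1; Networks -> period 1; Econ -> period 2; OS -> period 2; Physics -> period 2; Databases -> period 1; ML -> period 1.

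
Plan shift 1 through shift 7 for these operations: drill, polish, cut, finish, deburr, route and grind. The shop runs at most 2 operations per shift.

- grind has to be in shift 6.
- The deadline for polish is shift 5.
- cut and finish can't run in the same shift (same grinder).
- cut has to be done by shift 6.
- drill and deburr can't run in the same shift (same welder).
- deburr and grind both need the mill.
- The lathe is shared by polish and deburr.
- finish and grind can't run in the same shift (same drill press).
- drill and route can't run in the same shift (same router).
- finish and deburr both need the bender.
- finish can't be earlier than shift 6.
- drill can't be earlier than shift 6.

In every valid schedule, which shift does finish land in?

finish's window is shift 6–shift 7.
grind is fixed at shift 6, and finish can't share a shift with grind.
So finish must be shift 7.

shift 7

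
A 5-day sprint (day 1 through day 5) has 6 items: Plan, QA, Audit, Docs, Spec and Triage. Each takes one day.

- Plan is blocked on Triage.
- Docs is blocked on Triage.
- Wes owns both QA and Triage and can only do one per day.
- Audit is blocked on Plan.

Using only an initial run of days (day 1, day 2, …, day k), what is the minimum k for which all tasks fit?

3 days

The precedence chain requires at least 3 distinct days.
3 works (last occupied day: day 3): for example Docs in day 2; Triage in day 1; Audit in day 3; Plan in day 2; QA in day 2; Spec in day 1.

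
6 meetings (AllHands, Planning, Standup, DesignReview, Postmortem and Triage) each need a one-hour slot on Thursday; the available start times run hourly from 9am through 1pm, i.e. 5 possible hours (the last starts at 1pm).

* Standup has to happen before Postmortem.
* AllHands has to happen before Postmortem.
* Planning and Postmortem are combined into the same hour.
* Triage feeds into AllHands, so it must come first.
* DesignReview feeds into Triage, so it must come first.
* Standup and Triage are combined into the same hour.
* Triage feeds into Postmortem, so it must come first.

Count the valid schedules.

5

Splitting on AllHands: it can be 11am (2), 12pm (3). Listing each branch's schedules as (Planning, Standup, DesignReview, Postmortem, Triage):
AllHands=11am: (12pm,10am,9am,12pm,10am) (1pm,10am,9am,1pm,10am) — 2.
AllHands=12pm: (1pm,10am,9am,1pm,10am) (1pm,11am,9am,1pm,11am) (1pm,11am,10am,1pm,11am) — 3.
Summing: 2 + 3 = 5.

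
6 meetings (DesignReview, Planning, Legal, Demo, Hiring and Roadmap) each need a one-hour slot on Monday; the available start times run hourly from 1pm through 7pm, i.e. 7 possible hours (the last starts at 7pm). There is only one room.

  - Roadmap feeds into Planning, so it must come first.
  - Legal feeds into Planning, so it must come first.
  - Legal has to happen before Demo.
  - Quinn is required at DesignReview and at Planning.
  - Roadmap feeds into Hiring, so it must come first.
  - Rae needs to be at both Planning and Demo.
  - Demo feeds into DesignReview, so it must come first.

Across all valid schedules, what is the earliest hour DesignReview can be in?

3pm

Precedence pushes DesignReview to at least 3pm.
DesignReview at 3pm is achievable: Planning -> 5pm; Hiring -> 6pm; Roadmap -> 4pm; Demo -> 2pm; Legal -> 1pm; DesignReview -> 3pm.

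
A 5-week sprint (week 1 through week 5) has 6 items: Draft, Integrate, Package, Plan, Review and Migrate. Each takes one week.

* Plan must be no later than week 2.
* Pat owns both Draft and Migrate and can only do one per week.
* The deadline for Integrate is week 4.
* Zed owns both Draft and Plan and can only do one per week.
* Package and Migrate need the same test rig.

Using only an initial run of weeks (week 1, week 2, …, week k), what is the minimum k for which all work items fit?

Could 1 week be enough, i.e. nothing placed later than week 1? No: Migrate can't share with Draft (week 1) → nothing is left.
So 1 week is not enough.
2 works (last occupied week: week 2): for example Review in week 1, Integrate in week 1, Package in week 1, Plan in week 2, Migrate in week 2, Draft in week 1.

2 weeks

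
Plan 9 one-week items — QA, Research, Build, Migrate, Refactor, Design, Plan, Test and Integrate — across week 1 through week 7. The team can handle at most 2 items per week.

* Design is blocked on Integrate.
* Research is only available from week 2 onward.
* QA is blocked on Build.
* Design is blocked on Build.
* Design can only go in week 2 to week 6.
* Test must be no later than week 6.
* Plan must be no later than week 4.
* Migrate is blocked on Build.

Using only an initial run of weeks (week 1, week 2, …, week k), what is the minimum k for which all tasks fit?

5

The precedence chain requires at least 2 distinct weeks.
With at most 2 per week and 9 tasks, at least 5 weeks are needed.
5 works (last occupied week: week 5): for example Research=week 2, Migrate=week 4, Build=week 1, Plan=week 3, QA=week 3, Design=week 2, Refactor=week 4, Integrate=week 1, Test=week 5.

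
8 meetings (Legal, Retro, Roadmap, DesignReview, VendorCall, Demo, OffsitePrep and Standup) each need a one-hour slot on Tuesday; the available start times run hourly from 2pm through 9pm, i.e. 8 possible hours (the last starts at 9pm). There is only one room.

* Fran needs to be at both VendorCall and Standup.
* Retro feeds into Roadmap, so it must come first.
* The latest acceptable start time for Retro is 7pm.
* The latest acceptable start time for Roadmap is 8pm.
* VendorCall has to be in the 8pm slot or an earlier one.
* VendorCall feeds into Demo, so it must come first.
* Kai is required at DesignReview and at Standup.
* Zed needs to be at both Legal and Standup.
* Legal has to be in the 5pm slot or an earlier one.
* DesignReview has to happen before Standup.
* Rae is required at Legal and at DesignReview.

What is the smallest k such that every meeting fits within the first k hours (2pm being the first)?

The precedence chain requires at least 2 distinct hours.
With at most 1 per hour and 8 meetings, at least 8 hours are needed.
8 works (last occupied hour: 9pm): for example DesignReview=6pm, Roadmap=4pm, OffsitePrep=9pm, Retro=3pm, VendorCall=5pm, Demo=7pm, Standup=8pm, Legal=2pm.

8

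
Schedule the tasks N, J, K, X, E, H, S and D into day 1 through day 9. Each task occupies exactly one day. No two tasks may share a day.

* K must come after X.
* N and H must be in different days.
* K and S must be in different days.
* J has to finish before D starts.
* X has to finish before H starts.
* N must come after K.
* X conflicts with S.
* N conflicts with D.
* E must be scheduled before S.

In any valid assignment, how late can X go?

day 6

Downstream work caps X at day 7.
X at day 6 is achievable: S -> day 3, N -> day 8, H -> day 9, E -> day 2, D -> day 4, X -> day 6, K -> day 7, J -> day 1.
Nothing later works — the conflict and capacity constraints rule out every day after day 6.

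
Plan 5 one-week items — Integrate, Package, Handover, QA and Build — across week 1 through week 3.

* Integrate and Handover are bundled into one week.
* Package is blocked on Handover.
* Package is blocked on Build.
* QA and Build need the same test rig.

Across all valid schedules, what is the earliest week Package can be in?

Precedence pushes Package to at least week 2.
Package at week 2 is achievable: Package=week 2, QA=week 2, Build=week 1, Handover=week 1, Integrate=week 1.

week 2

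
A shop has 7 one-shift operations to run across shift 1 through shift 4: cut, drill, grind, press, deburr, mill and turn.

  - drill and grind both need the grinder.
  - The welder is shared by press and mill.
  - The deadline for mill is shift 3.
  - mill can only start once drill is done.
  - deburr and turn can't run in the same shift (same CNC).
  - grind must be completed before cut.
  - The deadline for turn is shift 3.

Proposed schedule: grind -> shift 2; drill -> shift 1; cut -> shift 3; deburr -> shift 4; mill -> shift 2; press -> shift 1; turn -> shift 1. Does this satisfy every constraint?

Yes

grind must be completed before cut — holds.
The welder is shared by press and mill — holds.
mill can only start once drill is done — holds.
deburr and turn can't run in the same shift (same CNC) — holds.
The deadline for mill is shift 3 — holds.
drill and grind both need the grinder — holds.
The deadline for turn is shift 3 — holds.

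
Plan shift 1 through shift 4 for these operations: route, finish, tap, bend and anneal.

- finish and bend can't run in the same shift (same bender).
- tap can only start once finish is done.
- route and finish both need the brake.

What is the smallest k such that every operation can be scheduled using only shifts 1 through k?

The precedence chain requires at least 2 distinct shifts.
2 works (last occupied shift: shift 2): for example finish -> shift 1, route -> shift 2, anneal -> shift 1, tap -> shift 2, bend -> shift 2.

2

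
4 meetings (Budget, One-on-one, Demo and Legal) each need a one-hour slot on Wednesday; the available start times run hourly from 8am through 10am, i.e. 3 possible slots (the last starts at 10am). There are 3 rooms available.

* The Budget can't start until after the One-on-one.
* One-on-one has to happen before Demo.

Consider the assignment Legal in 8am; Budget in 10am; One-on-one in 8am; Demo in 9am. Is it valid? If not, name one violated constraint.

There are 3 rooms available — holds.
One-on-one has to happen before Demo — holds.
The Budget can't start until after the One-on-one — holds.

Yes, all constraints hold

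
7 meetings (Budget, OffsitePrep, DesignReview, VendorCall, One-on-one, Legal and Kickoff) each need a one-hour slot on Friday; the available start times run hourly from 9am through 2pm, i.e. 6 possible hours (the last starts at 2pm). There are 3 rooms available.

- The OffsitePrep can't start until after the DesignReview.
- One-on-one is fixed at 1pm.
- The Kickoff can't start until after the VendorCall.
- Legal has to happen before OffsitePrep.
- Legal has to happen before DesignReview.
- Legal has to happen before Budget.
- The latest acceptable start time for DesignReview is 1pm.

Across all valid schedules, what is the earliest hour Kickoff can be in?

Precedence pushes Kickoff to at least 10am.
Kickoff at 10am is achievable: Kickoff=10am; Budget=10am; OffsitePrep=11am; One-on-one=1pm; VendorCall=9am; DesignReview=10am; Legal=9am.

10am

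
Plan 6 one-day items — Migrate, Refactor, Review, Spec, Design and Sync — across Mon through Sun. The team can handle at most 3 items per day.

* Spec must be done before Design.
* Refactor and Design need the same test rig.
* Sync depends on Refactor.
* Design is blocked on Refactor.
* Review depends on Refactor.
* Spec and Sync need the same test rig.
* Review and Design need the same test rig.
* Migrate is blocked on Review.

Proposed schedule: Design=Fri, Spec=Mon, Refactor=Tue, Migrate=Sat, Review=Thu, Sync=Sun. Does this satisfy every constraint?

Spec and Sync need the same test rig — holds.
Sync depends on Refactor — holds.
Spec must be done before Design — holds.
Design is blocked on Refactor — holds.
Refactor and Design need the same test rig — holds.
Review depends on Refactor — holds.
Review and Design need the same test rig — holds.
The team can handle at most 3 items per day — holds.
Migrate is blocked on Review — holds.

Yes, all constraints hold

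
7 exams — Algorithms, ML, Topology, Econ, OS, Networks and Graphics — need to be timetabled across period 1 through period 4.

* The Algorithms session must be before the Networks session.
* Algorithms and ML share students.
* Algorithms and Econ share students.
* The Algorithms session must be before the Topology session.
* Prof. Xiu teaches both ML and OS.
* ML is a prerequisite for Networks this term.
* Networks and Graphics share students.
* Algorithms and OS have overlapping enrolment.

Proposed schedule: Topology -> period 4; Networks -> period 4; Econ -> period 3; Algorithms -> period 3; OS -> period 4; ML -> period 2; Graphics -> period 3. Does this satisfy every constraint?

Prof. Xiu teaches both ML and OS — holds.
ML is a prerequisite for Networks this term — holds.
The Algorithms session must be before the Topology session — holds.
Networks and Graphics share students — holds.
Algorithms and ML share students — holds.
Algorithms and OS have overlapping enrolment — holds.
The Algorithms session must be before the Networks session — holds.
Algorithms and Econ share students — violated.

Invalid. Algorithms and Econ share students.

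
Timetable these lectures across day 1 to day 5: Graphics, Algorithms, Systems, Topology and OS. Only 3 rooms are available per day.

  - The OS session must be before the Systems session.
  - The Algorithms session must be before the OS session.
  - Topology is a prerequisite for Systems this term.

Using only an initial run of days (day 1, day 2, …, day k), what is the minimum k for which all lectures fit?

The precedence chain requires at least 3 distinct days.
With at most 3 per day and 5 lectures, at least 2 days are needed.
3 works (last occupied day: day 3): for example OS -> day 2, Algorithms -> day 1, Graphics -> day 1, Topology -> day 1, Systems -> day 3.

3 days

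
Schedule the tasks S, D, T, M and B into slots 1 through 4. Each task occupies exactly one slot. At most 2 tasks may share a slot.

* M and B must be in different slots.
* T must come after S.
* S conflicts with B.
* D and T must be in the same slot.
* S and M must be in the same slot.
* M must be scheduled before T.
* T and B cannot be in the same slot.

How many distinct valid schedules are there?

12

Splitting on S: it can be 1 (6), 2 (4), 3 (2). Listing each branch's schedules as (D, T, M, B):
S=1: (2,2,1,3) (2,2,1,4) (3,3,1,2) (3,3,1,4) (4,4,1,2) (4,4,1,3) — 6.
S=2: (3,3,2,1) (3,3,2,4) (4,4,2,1) (4,4,2,3) — 4.
S=3: (4,4,3,1) (4,4,3,2) — 2.
Summing: 6 + 4 + 2 = 12.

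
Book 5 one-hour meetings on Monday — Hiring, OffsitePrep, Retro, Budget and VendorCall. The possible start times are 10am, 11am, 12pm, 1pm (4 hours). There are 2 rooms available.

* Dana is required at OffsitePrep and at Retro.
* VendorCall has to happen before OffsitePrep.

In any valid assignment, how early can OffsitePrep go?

Precedence pushes OffsitePrep to at least 11am.
OffsitePrep at 11am is achievable: OffsitePrep in 11am; Budget in 11am; VendorCall in 10am; Retro in 12pm; Hiring in 10am.

11am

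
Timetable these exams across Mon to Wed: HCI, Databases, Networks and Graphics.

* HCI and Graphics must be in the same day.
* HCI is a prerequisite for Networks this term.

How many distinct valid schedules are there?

Splitting on HCI: it can be Mon (6), Tue (3). Listing each branch's schedules as (Databases, Networks, Graphics):
HCI=Mon: (Mon,Tue,Mon) (Mon,Wed,Mon) (Tue,Tue,Mon) (Tue,Wed,Mon) (Wed,Tue,Mon) (Wed,Wed,Mon) — 6.
HCI=Tue: (Mon,Wed,Tue) (Tue,Wed,Tue) (Wed,Wed,Tue) — 3.
Summing: 6 + 3 = 9.

9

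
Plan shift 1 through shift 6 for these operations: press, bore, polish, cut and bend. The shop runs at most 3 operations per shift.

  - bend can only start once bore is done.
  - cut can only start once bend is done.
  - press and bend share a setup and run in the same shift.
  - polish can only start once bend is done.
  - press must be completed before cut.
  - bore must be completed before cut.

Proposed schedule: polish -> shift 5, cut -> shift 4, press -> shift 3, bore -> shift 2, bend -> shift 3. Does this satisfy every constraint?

Yes

bore must be completed before cut — holds.
cut can only start once bend is done — holds.
press and bend share a setup and run in the same shift — holds.
polish can only start once bend is done — holds.
press must be completed before cut — holds.
The shop runs at most 3 operations per shift — holds.
bend can only start once bore is done — holds.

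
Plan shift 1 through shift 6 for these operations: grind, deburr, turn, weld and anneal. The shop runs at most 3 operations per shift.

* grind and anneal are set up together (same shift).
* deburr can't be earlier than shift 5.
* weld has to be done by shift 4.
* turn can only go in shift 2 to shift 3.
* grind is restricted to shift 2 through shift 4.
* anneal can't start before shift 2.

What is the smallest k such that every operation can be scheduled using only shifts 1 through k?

With at most 3 per shift and 5 operations, at least 2 shifts are needed.
deburr can't be placed before shift 5, so the schedule must run through at least shift 5.
5 works (last occupied shift: shift 5): for example anneal=shift 2, deburr=shift 5, grind=shift 2, weld=shift 1, turn=shift 2.

5 shifts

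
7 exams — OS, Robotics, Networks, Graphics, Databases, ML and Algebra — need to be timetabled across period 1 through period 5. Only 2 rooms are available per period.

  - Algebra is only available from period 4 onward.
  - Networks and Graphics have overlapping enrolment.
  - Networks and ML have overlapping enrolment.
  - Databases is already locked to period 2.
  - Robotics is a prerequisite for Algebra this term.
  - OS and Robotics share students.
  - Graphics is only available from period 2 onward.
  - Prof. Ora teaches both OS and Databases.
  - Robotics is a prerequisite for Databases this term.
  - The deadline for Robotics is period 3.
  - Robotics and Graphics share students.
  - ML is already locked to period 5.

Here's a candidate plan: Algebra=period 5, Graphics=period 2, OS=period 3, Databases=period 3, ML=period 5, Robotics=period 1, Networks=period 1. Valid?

Databases is already locked to period 2 — violated.
Algebra is only available from period 4 onward — holds.
Robotics is a prerequisite for Databases this term — holds.
Graphics is only available from period 2 onward — holds.
The deadline for Robotics is period 3 — holds.
Networks and ML have overlapping enrolment — holds.
Networks and Graphics have overlapping enrolment — holds.
Robotics and Graphics share students — holds.
ML is already locked to period 5 — holds.
OS and Robotics share students — holds.
Robotics is a prerequisite for Algebra this term — holds.
Only 2 rooms are available per period — holds.
Prof. Ora teaches both OS and Databases — violated.

No — it violates: Databases is already locked to period 2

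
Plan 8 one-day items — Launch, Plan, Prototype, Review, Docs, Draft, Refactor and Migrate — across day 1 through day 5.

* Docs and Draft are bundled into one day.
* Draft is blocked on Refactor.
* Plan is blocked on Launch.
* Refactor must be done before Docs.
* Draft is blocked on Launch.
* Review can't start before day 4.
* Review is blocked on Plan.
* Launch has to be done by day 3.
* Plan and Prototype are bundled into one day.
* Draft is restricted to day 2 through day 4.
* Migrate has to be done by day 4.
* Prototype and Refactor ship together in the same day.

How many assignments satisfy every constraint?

32

Splitting on Launch: it can be day 1 (24), day 2 (8). Listing each branch's schedules as (Plan, Prototype, Review, Docs, Draft, Refactor, Migrate) by day number:
Launch=day 1: (2,2,4,3,3,2,1) (2,2,4,3,3,2,2) (2,2,4,3,3,2,3) (2,2,4,3,3,2,4) (2,2,4,4,4,2,1) (2,2,4,4,4,2,2) (2,2,4,4,4,2,3) (2,2,4,4,4,2,4) (2,2,5,3,3,2,1) (2,2,5,3,3,2,2) (2,2,5,3,3,2,3) (2,2,5,3,3,2,4) (2,2,5,4,4,2,1) (2,2,5,4,4,2,2) (2,2,5,4,4,2,3) (2,2,5,4,4,2,4) (3,3,4,4,4,3,1) (3,3,4,4,4,3,2) (3,3,4,4,4,3,3) (3,3,4,4,4,3,4) (3,3,5,4,4,3,1) (3,3,5,4,4,3,2) (3,3,5,4,4,3,3) (3,3,5,4,4,3,4) — 24.
Launch=day 2: (3,3,4,4,4,3,1) (3,3,4,4,4,3,2) (3,3,4,4,4,3,3) (3,3,4,4,4,3,4) (3,3,5,4,4,3,1) (3,3,5,4,4,3,2) (3,3,5,4,4,3,3) (3,3,5,4,4,3,4) — 8.
Summing: 24 + 8 = 32.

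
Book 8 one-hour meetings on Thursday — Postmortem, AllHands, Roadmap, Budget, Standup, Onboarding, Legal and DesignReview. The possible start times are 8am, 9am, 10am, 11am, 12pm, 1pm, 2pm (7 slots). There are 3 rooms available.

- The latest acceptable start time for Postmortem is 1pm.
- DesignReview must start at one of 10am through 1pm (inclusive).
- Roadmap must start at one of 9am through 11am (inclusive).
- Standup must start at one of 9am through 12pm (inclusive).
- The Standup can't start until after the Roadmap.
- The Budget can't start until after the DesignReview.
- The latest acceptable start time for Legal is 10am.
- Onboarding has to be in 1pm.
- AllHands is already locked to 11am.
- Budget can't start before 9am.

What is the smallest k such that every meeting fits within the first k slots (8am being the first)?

The precedence chain requires at least 2 distinct slots.
With at most 3 per slot and 8 meetings, at least 3 slots are needed.
Onboarding can't be placed before 1pm — that is slot 6 counting from 8am — so the schedule must run through at least 6 slots.
6 works (last occupied slot: 1pm): for example Onboarding -> 1pm, Postmortem -> 8am, DesignReview -> 10am, AllHands -> 11am, Legal -> 8am, Roadmap -> 9am, Budget -> 11am, Standup -> 10am.

6 slots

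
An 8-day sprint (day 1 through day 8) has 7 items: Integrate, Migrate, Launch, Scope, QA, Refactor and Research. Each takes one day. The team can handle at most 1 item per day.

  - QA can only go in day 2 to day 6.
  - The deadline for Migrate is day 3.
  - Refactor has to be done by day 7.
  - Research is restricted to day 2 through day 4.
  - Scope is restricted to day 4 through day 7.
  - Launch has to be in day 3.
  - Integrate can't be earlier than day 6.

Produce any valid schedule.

Refactor -> day 7; Launch -> day 3; Research -> day 2; Migrate -> day 1; Scope -> day 4; Integrate -> day 6; QA -> day 5

Checking: Scope=day 4 in [day 4,day 7]; Refactor=day 7 in [day 1,day 7]; QA=day 5 in [day 2,day 6]; Migrate=day 1 in [day 1,day 3]; Research=day 2 in [day 2,day 4]; Launch=day 3 in [day 3,day 3]; Integrate=day 6 in [day 6,day 8]; max 1 per day (cap 1).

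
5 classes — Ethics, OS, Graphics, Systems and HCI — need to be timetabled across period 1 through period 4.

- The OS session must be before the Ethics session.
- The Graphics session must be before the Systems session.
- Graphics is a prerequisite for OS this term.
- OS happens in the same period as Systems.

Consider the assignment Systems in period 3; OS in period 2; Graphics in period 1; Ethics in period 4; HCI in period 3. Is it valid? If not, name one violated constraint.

The Graphics session must be before the Systems session — holds.
OS happens in the same period as Systems — violated.
Graphics is a prerequisite for OS this term — holds.
The OS session must be before the Ethics session — holds.

No. OS happens in the same period as Systems is not satisfied.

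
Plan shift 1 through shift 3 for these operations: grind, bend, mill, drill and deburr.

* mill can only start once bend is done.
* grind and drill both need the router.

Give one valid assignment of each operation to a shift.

grind=shift 1; deburr=shift 1; bend=shift 1; drill=shift 2; mill=shift 2

Checking: bend(shift 1) before mill(shift 2); grind(shift 1) != drill(shift 2).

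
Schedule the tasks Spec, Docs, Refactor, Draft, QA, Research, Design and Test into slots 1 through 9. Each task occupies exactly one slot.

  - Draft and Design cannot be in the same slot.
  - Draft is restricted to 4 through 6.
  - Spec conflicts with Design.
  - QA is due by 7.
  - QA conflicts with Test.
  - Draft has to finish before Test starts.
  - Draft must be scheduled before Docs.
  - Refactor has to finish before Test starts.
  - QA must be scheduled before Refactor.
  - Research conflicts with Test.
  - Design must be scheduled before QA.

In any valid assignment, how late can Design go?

6

Downstream work caps Design at 6.
Design at 6 is achievable: Refactor -> 8, Research -> 1, Design -> 6, Docs -> 5, Spec -> 1, Draft -> 4, QA -> 7, Test -> 9.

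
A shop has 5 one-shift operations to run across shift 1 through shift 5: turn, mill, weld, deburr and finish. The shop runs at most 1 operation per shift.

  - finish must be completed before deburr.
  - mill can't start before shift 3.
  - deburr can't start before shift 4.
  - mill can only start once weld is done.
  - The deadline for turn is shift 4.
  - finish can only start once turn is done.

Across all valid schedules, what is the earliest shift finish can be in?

shift 2

Precedence pushes finish to at least shift 2; downstream work caps finish at shift 4.
finish at shift 2 is achievable: finish in shift 2, mill in shift 5, weld in shift 3, turn in shift 1, deburr in shift 4.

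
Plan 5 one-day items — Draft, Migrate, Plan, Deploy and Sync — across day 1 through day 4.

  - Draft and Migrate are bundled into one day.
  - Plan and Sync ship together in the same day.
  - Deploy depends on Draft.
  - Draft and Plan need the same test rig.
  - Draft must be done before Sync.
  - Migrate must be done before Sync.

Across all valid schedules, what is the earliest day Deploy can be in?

day 2

Precedence pushes Deploy to at least day 2.
Deploy at day 2 is achievable: Deploy in day 2; Migrate in day 1; Draft in day 1; Plan in day 2; Sync in day 2.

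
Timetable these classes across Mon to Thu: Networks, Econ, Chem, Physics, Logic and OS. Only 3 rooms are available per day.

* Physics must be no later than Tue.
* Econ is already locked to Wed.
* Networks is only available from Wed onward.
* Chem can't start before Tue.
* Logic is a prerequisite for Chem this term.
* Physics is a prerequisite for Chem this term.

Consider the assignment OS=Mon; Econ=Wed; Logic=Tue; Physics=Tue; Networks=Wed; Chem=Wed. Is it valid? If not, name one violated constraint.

Yes

Physics is a prerequisite for Chem this term — holds.
Networks is only available from Wed onward — holds.
Only 3 rooms are available per day — holds.
Logic is a prerequisite for Chem this term — holds.
Physics must be no later than Tue — holds.
Chem can't start before Tue — holds.
Econ is already locked to Wed — holds.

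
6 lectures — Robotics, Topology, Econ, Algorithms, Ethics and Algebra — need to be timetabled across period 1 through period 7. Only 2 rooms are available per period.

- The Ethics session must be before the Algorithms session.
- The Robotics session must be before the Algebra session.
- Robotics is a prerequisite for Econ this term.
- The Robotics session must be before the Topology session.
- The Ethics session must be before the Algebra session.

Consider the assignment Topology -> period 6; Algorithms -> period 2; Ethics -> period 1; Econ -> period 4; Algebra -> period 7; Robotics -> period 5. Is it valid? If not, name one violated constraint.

No. Robotics is a prerequisite for Econ this term is not satisfied.

The Robotics session must be before the Topology session — holds.
Only 2 rooms are available per period — holds.
The Ethics session must be before the Algorithms session — holds.
Robotics is a prerequisite for Econ this term — violated.
The Robotics session must be before the Algebra session — holds.
The Ethics session must be before the Algebra session — holds.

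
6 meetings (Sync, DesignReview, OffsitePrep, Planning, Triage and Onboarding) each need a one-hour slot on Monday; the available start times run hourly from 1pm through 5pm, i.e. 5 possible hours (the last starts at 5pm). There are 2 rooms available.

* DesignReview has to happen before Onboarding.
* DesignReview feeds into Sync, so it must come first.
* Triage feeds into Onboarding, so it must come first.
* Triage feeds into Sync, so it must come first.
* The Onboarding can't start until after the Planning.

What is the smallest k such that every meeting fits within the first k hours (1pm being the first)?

The precedence chain requires at least 2 distinct hours.
With at most 2 per hour and 6 meetings, at least 3 hours are needed.
3 works (last occupied hour: 3pm): for example Triage -> 1pm, Planning -> 2pm, Onboarding -> 3pm, OffsitePrep -> 3pm, DesignReview -> 1pm, Sync -> 2pm.

3 hours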